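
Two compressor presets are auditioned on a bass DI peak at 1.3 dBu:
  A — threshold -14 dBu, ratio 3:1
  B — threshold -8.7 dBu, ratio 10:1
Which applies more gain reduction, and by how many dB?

A, by 1.2 dB

A: 15.3 dB over, compressed to 5.1 dB over, so 10.2 dB of GR.
B: 10 dB over, compressed to 1 dB over, so 9 dB of GR.
A applies 1.2 dB more gain reduction.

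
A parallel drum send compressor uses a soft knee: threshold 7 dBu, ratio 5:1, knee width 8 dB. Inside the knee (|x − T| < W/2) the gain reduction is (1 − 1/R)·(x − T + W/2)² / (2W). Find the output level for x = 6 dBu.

x − T + W/2 = 6 − 7 + 4 = 3.
GR = (1 − 1/5) × 3² / 16 = 0.8 × 9 / 16 = 0.45 dB.
Output = 6 − 0.45 = 5.55 dBu.

5.55 dBu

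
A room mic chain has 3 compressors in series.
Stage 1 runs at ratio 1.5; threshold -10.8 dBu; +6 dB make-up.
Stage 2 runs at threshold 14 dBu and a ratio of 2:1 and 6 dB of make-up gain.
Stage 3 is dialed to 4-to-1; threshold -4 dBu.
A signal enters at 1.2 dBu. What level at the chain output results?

-0.7 dBu

Stage 1: overshoot 12 dB → 12/1.5 = 8 dB → -2.8 dBu; +6 dB make-up → 3.2 dBu.
Stage 2: below threshold (3.2 ≤ 14); passes unchanged; make-up brings it to 9.2 dBu.
Stage 3: overshoot 13.2 dB → 13.2/4 = 3.3 dB → -0.7 dBu.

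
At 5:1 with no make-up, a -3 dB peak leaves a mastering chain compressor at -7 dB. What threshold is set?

Input is 5 dB above T (since output overshoot × R = input overshoot: (-7 − T)·5 = -3 − T gives T = -8 dB).
Check: -8 + (-3 − (-8))/5 = -8 + 1 = -7 dB. ✓

-8 dB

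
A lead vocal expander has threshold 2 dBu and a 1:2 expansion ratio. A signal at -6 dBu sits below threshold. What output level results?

-14 dBu

Below threshold, a 1:2 expander applies gain = (2−1)×(T − x) of attenuation.
(2−1) × 8 = 8 dB, so output = -6 − 8 = -14 dBu.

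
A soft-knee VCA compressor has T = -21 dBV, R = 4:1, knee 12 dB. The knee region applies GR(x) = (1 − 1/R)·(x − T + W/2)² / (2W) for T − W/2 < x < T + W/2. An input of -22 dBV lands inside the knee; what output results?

x − T + W/2 = -22 − (-21) + 6 = 5.
GR = (1 − 1/4) × 5² / 24 = 0.75 × 25 / 24 = 0.78125 dB.
Output = -22 − 0.78125 = -22.78125 dBV.

-22.78125 dBV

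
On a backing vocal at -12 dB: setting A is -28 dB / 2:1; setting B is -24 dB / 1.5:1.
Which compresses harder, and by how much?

A: overshoot 16 dB → output overshoot 8 dB → GR 8 dB.
B: overshoot 12 dB → output overshoot 8 dB → GR 4 dB.
Difference: 4 dB in favour of A.

A, by 4 dB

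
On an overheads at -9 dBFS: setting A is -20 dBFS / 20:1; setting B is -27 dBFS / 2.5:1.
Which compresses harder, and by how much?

A: overshoot 11 dB → output overshoot 0.55 dB → GR 10.45 dB.
B: overshoot 18 dB → output overshoot 7.2 dB → GR 10.8 dB.
B reduces 0.35 dB more.

B, by 0.35 dB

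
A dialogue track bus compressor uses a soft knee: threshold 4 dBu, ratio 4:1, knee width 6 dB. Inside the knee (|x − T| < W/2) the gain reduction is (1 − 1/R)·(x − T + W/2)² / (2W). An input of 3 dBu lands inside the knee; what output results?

2.75 dBu

x − T + W/2 = 3 − 4 + 3 = 2.
GR = (1 − 1/4) × 2² / 12 = 0.75 × 4 / 12 = 0.25 dB.
Output = 3 − 0.25 = 2.75 dBu.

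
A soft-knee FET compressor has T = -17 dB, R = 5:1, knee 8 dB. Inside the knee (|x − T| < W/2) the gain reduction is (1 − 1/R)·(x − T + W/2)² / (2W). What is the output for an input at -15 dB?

x − T + W/2 = -15 − (-17) + 4 = 6.
GR = (1 − 1/5) × 6² / 16 = 0.8 × 36 / 16 = 1.8 dB.
Output = -15 − 1.8 = -16.8 dB.

-16.8 dB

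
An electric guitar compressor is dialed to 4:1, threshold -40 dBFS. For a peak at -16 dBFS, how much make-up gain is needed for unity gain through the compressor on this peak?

The peak compresses to -40 + 24/4 = -34 dBFS.
To reach -16 dBFS requires -16 − (-34) = 18 dB of make-up.

18 dB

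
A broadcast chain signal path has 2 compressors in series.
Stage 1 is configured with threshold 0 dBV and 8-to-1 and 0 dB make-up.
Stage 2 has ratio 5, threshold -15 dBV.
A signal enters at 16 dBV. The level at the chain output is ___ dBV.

-11.6 dBV

Stage 1: 16 dBV is 16 dB over 0 dBV; at 8:1 that becomes 2 dB over, giving 2 dBV.
Stage 2: 2 dBV is 17 dB over -15 dBV; at 5:1 that becomes 3.4 dB over, giving -11.6 dBV.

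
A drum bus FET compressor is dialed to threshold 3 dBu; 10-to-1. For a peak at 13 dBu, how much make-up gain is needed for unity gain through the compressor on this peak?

9 dB

The peak compresses to 3 + 10/10 = 4 dBu.
To reach 13 dBu requires 13 − 4 = 9 dB of make-up.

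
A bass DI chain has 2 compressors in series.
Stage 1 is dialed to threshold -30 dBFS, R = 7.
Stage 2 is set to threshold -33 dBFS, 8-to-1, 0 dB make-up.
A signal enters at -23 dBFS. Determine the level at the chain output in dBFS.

Stage 1: overshoot 7 dB → 7/7 = 1 dB → -29 dBFS.
Stage 2: 4 dB above -33 dBFS, reduced 8:1 to 0.5 dB above → -32.5 dBFS.

-32.5 dBFS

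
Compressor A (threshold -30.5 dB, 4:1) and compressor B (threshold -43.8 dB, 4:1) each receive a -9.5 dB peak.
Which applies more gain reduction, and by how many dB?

A: overshoot 21 dB → output overshoot 5.25 dB → GR 15.75 dB.
B: overshoot 34.3 dB → output overshoot 8.575 dB → GR 25.725 dB.
B applies 9.975 dB more gain reduction.

B, by 9.975 dB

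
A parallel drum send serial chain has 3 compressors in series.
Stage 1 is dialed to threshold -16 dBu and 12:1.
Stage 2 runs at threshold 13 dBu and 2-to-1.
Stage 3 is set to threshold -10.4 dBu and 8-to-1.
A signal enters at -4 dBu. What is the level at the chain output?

-15 dBu

Stage 1: 12 dB above -16 dBu, reduced 12:1 to 1 dB above → -15 dBu.
Stage 2: -15 dBu is at or below the 13 dBu threshold — no compression; output -15 dBu.
Stage 3: -15 dBu ≤ -10.4 dBu, so stage 3 doesn't engage; output -15 dBu.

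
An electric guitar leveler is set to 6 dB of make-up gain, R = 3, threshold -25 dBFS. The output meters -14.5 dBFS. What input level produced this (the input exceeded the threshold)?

-11.5 dBFS

Remove make-up: -14.5 − 6 = -20.5 dBFS.
The compressed level sits -20.5 − (-25) = 4.5 dB over threshold.
Input overshoot = R × output overshoot = 13.5 dB → input = -25 + 13.5 = -11.5 dBFS.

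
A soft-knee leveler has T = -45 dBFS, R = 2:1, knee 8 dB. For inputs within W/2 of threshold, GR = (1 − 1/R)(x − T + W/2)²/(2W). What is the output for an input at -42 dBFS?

x − T + W/2 = -42 − (-45) + 4 = 7.
GR = (1 − 1/2) × 7² / 16 = 0.5 × 49 / 16 = 1.53125 dB.
Output = -42 − 1.53125 = -43.53125 dBFS.

-43.53125 dBFS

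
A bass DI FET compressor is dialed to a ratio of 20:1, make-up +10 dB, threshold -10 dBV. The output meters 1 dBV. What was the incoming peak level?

Before make-up, the level was 1 − 10 = -9 dBV.
That's 1 dB above the -10 dBV threshold.
Before 20:1 compression the overshoot was 1 × 20 = 20 dB, so input = -10 + 20 = 10 dBV.

10 dBV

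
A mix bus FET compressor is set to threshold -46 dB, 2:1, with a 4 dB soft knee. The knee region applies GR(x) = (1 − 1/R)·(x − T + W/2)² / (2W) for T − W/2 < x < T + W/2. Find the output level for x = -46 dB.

-46.25 dB

x − T + W/2 = -46 − (-46) + 2 = 2.
GR = (1 − 1/2) × 2² / 8 = 0.5 × 4 / 8 = 0.25 dB.
Output = -46 − 0.25 = -46.25 dB.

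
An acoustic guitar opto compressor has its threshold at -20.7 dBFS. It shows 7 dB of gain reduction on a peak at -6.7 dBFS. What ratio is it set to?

Input overshoot = -6.7 − (-20.7) = 14 dB.
Output overshoot = 14 − 7 = 7 dB.
Ratio = input overshoot / output overshoot = 14 / 7 = 2.

2:1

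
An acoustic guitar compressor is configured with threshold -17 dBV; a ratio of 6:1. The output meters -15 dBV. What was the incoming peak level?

The compressed level sits -15 − (-17) = 2 dB over threshold.
Input overshoot = R × output overshoot = 12 dB → input = -17 + 12 = -5 dBV.

-5 dBV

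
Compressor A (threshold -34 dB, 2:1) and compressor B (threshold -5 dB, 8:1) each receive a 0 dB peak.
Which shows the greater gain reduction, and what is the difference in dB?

A, by 12.625 dB

A: overshoot 34 dB → output overshoot 17 dB → GR 17 dB.
B: overshoot 5 dB → output overshoot 0.625 dB → GR 4.375 dB.
Difference: 12.625 dB in favour of A.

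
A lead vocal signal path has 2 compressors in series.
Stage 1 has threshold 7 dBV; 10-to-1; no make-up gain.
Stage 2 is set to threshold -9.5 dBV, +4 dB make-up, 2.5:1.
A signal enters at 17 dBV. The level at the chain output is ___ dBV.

Stage 1: overshoot 10 dB → 10/10 = 1 dB → 8 dBV.
Stage 2: 8 dBV is 17.5 dB over -9.5 dBV; at 2.5:1 that becomes 7 dB over, giving -2.5 dBV; +4 dB make-up → 1.5 dBV.

1.5 dBV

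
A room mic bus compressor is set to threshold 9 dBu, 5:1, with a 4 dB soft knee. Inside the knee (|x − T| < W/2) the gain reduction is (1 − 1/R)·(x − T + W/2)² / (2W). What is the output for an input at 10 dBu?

9.1 dBu

x − T + W/2 = 10 − 9 + 2 = 3.
GR = (1 − 1/5) × 3² / 8 = 0.8 × 9 / 8 = 0.9 dB.
Output = 10 − 0.9 = 9.1 dBu.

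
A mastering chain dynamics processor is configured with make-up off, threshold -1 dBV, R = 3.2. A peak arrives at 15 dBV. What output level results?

4 dBV

15 dBV sits 16 dB over threshold.
3.2:1 compression reduces that to 16/3.2 = 5 dB over.
That puts the output at 4 dBV.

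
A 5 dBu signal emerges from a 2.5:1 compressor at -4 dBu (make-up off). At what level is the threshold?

Gain reduction = 5 − (-4) = 9 dB; output overshoot = GR / (R − 1) = 9 / 1.5 = 6 dB.
Threshold = output − output overshoot = -4 − 6 = -10 dBu.

-10 dBu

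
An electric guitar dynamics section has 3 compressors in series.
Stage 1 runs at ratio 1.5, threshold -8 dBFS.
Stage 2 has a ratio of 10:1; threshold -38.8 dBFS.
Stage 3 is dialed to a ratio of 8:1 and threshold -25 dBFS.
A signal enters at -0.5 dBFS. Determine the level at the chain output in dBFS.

-35.22 dBFS

Stage 1: 7.5 dB above -8 dBFS, reduced 1.5:1 to 5 dB above → -3 dBFS.
Stage 2: -3 dBFS is 35.8 dB over -38.8 dBFS; at 10:1 that becomes 3.58 dB over, giving -35.22 dBFS.
Stage 3: below threshold (-35.22 ≤ -25); passes unchanged; output -35.22 dBFS.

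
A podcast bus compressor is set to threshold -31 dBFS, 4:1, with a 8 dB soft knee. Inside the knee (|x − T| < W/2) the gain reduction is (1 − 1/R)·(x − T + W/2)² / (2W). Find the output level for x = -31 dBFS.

x − T + W/2 = -31 − (-31) + 4 = 4.
GR = (1 − 1/4) × 4² / 16 = 0.75 × 16 / 16 = 0.75 dB.
Output = -31 − 0.75 = -31.75 dBFS.

-31.75 dBFS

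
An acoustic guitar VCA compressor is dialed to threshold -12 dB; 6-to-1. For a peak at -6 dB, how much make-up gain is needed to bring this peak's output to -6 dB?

Overshoot 6 dB → 6/6 = 1 dB after compression, so the compressed level is -12 + 1 = -11 dB.
Make-up = target − compressed = -6 − (-11) = 5 dB.

5 dB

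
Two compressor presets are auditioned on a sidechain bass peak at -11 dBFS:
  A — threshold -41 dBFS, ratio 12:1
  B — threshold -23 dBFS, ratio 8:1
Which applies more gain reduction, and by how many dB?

A, by 17 dB

A: GR = 30 − 30/12 = 27.5 dB.
B: GR = 12 − 12/8 = 10.5 dB.
A reduces 17 dB more.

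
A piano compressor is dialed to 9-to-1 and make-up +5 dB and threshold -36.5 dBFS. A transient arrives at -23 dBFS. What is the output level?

The input is 13.5 dB above the -36.5 dBFS threshold.
The 13.5 dB excess becomes 1.5 dB after 9:1 reduction.
So the level is -36.5 + 1.5 = -35 dBFS; make-up adds 5 dB, giving -30 dBFS.

-30 dBFS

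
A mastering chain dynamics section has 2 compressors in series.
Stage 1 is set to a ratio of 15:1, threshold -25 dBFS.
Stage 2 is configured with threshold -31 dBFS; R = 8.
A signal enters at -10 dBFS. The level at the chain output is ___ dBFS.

-30.125 dBFS

Stage 1: overshoot 15 dB → 15/15 = 1 dB → -24 dBFS.
Stage 2: -24 dBFS is 7 dB over -31 dBFS; at 8:1 that becomes 0.875 dB over, giving -30.125 dBFS.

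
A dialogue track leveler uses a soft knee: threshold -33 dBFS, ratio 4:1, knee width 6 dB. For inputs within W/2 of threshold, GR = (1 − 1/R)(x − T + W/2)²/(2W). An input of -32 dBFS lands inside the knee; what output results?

-33 dBFS

x − T + W/2 = -32 − (-33) + 3 = 4.
GR = (1 − 1/4) × 4² / 12 = 0.75 × 16 / 12 = 1 dB.
Output = -32 − 1 = -33 dBFS.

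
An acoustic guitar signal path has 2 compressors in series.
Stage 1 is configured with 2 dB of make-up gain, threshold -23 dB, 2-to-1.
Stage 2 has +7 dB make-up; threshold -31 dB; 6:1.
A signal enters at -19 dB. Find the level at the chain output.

-22 dB

Stage 1: overshoot 4 dB → 4/2 = 2 dB → -21 dB; +2 dB make-up → -19 dB.
Stage 2: overshoot 12 dB → 12/6 = 2 dB → -29 dB; +7 dB make-up → -22 dB.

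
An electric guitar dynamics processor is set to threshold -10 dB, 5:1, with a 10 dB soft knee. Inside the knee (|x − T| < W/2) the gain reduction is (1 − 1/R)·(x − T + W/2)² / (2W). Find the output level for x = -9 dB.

-10.44 dB

x − T + W/2 = -9 − (-10) + 5 = 6.
GR = (1 − 1/5) × 6² / 20 = 0.8 × 36 / 20 = 1.44 dB.
Output = -9 − 1.44 = -10.44 dB.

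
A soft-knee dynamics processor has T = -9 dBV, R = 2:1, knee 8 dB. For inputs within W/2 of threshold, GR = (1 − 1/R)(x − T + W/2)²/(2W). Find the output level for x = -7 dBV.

-8.125 dBV

x − T + W/2 = -7 − (-9) + 4 = 6.
GR = (1 − 1/2) × 6² / 16 = 0.5 × 36 / 16 = 1.125 dB.
Output = -7 − 1.125 = -8.125 dBV.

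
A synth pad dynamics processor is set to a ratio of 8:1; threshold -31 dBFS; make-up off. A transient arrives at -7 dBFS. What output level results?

Overshoot: -7 − (-31) = 24 dB.
At 8:1 the overshoot is divided by 8, leaving 3 dB above threshold.
Output = -31 + 3 = -28 dBFS.

-28 dBFS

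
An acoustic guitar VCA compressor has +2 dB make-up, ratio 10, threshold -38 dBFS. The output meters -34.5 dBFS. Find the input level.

Remove make-up: -34.5 − 2 = -36.5 dBFS.
Post-compression overshoot = -36.5 − (-38) = 1.5 dB.
Input overshoot = R × output overshoot = 15 dB → input = -38 + 15 = -23 dBFS.

-23 dBFS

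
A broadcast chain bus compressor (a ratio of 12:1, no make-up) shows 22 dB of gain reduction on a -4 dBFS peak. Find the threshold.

-28 dBFS

Input is 24 dB above T (since output overshoot × R = input overshoot: (-26 − T)·12 = -4 − T gives T = -28 dBFS).
Check: -28 + (-4 − (-28))/12 = -28 + 2 = -26 dBFS. ✓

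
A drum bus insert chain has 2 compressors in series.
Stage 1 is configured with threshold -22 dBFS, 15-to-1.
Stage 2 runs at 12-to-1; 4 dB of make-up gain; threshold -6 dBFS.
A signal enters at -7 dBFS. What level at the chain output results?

Stage 1: -7 dBFS is 15 dB over -22 dBFS; at 15:1 that becomes 1 dB over, giving -21 dBFS.
Stage 2: -21 dBFS is at or below the -6 dBFS threshold — no compression; make-up brings it to -17 dBFS.

-17 dBFS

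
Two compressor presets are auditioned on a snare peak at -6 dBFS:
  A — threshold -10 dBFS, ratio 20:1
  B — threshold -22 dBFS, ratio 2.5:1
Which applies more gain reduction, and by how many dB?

A: 4 dB over, compressed to 0.2 dB over, so 3.8 dB of GR.
B: 16 dB over, compressed to 6.4 dB over, so 9.6 dB of GR.
B reduces 5.8 dB more.

B, by 5.8 dB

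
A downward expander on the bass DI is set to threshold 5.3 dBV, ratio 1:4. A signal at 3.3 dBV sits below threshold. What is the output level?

-2.7 dBV

The input is 2 dB below the 5.3 dBV threshold.
A 1:4 expander multiplies undershoot by 4: 2 × 4 = 8 dB below threshold.
Output = 5.3 − 8 = -2.7 dBV.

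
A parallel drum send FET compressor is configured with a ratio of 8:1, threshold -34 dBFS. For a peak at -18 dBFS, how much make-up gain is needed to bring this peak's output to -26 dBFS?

6 dB

Without make-up, output = threshold + overshoot/8 = -34 + 2 = -32 dBFS.
Gap to target: 6 dB.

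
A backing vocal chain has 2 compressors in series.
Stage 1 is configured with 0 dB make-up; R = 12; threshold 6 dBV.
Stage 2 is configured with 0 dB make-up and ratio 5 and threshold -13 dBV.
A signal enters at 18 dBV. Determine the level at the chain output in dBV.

-9 dBV

Stage 1: overshoot 12 dB → 12/12 = 1 dB → 7 dBV.
Stage 2: overshoot 20 dB → 20/5 = 4 dB → -9 dBV.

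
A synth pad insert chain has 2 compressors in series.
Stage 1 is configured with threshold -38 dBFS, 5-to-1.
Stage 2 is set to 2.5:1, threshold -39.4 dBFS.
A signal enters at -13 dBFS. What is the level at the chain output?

Stage 1: overshoot 25 dB → 25/5 = 5 dB → -33 dBFS.
Stage 2: overshoot 6.4 dB → 6.4/2.5 = 2.56 dB → -36.84 dBFS.

-36.84 dBFS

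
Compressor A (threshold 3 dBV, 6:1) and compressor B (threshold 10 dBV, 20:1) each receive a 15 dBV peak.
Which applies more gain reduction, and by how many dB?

A: 12 dB over, compressed to 2 dB over, so 10 dB of GR.
B: 5 dB over, compressed to 0.25 dB over, so 4.75 dB of GR.
Difference: 5.25 dB in favour of A.

A, by 5.25 dB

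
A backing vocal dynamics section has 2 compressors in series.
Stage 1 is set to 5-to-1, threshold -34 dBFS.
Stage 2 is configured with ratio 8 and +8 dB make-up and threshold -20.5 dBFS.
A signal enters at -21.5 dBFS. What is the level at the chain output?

-23.5 dBFS

Stage 1: 12.5 dB above -34 dBFS, reduced 5:1 to 2.5 dB above → -31.5 dBFS.
Stage 2: below threshold (-31.5 ≤ -20.5); passes unchanged; make-up brings it to -23.5 dBFS.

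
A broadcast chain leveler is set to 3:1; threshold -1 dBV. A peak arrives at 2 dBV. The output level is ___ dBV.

The input is 3 dB above the -1 dBV threshold.
3:1 compression reduces that to 3/3 = 1 dB over.
So the level is -1 + 1 = 0 dBV.

0 dBV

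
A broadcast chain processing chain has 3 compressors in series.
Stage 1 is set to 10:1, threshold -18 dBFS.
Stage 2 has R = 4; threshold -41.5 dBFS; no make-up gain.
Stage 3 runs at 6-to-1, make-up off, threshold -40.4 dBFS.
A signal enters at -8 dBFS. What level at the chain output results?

Stage 1: 10 dB above -18 dBFS, reduced 10:1 to 1 dB above → -17 dBFS.
Stage 2: -17 dBFS is 24.5 dB over -41.5 dBFS; at 4:1 that becomes 6.125 dB over, giving -35.375 dBFS.
Stage 3: 5.025 dB above -40.4 dBFS, reduced 6:1 to 0.8375 dB above → -39.5625 dBFS.

-39.5625 dBFS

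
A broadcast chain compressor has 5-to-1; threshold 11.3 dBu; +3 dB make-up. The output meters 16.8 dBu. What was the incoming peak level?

23.8 dBu

Before make-up, the level was 16.8 − 3 = 13.8 dBu.
The compressed level sits 13.8 − 11.3 = 2.5 dB over threshold.
Undo the ratio: input overshoot = 2.5 × 5 = 12.5 dB, giving input = 23.8 dBu.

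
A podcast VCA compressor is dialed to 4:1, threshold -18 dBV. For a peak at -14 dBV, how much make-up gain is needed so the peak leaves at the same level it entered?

The peak compresses to -18 + 4/4 = -17 dBV.
To reach -14 dBV requires -14 − (-17) = 3 dB of make-up.

3 dB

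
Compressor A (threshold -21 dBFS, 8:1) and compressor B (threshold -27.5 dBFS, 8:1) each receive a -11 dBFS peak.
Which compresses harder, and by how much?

B, by 5.6875 dB

A: 10 dB over, compressed to 1.25 dB over, so 8.75 dB of GR.
B: 16.5 dB over, compressed to 2.0625 dB over, so 14.4375 dB of GR.
B applies 5.6875 dB more gain reduction.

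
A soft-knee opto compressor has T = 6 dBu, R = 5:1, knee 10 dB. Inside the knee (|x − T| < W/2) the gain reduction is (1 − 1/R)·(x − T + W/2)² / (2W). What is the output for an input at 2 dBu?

1.96 dBu

x − T + W/2 = 2 − 6 + 5 = 1.
GR = (1 − 1/5) × 1² / 20 = 0.8 × 1 / 20 = 0.04 dB.
Output = 2 − 0.04 = 1.96 dBu.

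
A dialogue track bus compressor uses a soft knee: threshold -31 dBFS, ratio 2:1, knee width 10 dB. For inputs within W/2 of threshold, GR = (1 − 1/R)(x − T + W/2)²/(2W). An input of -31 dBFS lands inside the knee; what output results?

x − T + W/2 = -31 − (-31) + 5 = 5.
GR = (1 − 1/2) × 5² / 20 = 0.5 × 25 / 20 = 0.625 dB.
Output = -31 − 0.625 = -31.625 dBFS.

-31.625 dBFS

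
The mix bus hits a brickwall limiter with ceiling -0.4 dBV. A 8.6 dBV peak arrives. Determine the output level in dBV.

The limiter clamps the peak to its -0.4 dBV ceiling.

-0.4 dBV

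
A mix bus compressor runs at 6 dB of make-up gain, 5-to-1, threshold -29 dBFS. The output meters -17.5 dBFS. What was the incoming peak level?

Stripping the +6 dB make-up gives -23.5 dBFS at the gain stage.
The compressed level sits -23.5 − (-29) = 5.5 dB over threshold.
Before 5:1 compression the overshoot was 5.5 × 5 = 27.5 dB, so input = -29 + 27.5 = -1.5 dBFS.

-1.5 dBFS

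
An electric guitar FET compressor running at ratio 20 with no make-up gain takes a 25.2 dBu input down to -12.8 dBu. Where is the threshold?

-14.8 dBu

Input is 40 dB above T (since output overshoot × R = input overshoot: (-12.8 − T)·20 = 25.2 − T gives T = -14.8 dBu).
Check: -14.8 + (25.2 − (-14.8))/20 = -14.8 + 2 = -12.8 dBu. ✓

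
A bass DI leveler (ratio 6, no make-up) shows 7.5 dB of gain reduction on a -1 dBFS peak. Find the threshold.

-10 dBFS

Input is 9 dB above T (since output overshoot × R = input overshoot: (-8.5 − T)·6 = -1 − T gives T = -10 dBFS).
Check: -10 + (-1 − (-10))/6 = -10 + 1.5 = -8.5 dBFS. ✓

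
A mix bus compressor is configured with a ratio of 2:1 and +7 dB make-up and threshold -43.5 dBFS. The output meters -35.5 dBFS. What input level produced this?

-41.5 dBFS

Before make-up, the level was -35.5 − 7 = -42.5 dBFS.
Post-compression overshoot = -42.5 − (-43.5) = 1 dB.
Before 2:1 compression the overshoot was 1 × 2 = 2 dB, so input = -43.5 + 2 = -41.5 dBFS.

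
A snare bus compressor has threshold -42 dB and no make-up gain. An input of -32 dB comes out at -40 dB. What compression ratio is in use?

5:1

Input overshoot = -32 − (-42) = 10 dB; output overshoot = -40 − (-42) = 2 dB.
Ratio = 10 / 2 = 5.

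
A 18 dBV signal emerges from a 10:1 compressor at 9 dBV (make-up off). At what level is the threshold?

8 dBV

Let T be the threshold. Output overshoot = (input overshoot)/R, so 9 − T = (18 − T)/10.
10·(9 − T) = 18 − T → 9·T = 90 − 18 = 72.
T = 72/9 = 8 dBV.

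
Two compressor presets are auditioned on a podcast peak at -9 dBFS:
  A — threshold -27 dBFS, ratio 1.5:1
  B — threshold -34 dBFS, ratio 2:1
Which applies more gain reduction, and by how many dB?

A: 18 dB over, compressed to 12 dB over, so 6 dB of GR.
B: 25 dB over, compressed to 12.5 dB over, so 12.5 dB of GR.
B reduces 6.5 dB more.

B, by 6.5 dB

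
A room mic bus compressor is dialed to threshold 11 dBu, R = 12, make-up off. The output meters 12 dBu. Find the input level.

That's 1 dB above the 11 dBu threshold.
Undo the ratio: input overshoot = 1 × 12 = 12 dB, giving input = 23 dBu.

23 dBu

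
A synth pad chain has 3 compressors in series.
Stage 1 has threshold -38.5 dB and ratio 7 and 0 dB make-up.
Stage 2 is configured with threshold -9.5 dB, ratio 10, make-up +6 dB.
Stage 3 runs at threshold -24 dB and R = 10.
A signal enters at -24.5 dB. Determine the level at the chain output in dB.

-30.5 dB

Stage 1: 14 dB above -38.5 dB, reduced 7:1 to 2 dB above → -36.5 dB.
Stage 2: -36.5 dB is at or below the -9.5 dB threshold — no compression; make-up brings it to -30.5 dB.
Stage 3: below threshold (-30.5 ≤ -24); passes unchanged; output -30.5 dB.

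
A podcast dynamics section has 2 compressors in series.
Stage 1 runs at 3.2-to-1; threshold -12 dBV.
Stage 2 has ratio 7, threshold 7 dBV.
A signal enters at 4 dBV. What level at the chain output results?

-7 dBV

Stage 1: 16 dB above -12 dBV, reduced 3.2:1 to 5 dB above → -7 dBV.
Stage 2: below threshold (-7 ≤ 7); passes unchanged; output -7 dBV.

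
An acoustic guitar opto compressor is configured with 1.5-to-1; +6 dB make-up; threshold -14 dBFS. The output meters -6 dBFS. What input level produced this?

Before make-up, the level was -6 − 6 = -12 dBFS.
That's 2 dB above the -14 dBFS threshold.
Before 1.5:1 compression the overshoot was 2 × 1.5 = 3 dB, so input = -14 + 3 = -11 dBFS.

-11 dBFS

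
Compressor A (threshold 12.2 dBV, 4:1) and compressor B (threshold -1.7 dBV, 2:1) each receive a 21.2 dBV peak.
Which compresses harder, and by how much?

A: GR = 9 − 9/4 = 6.75 dB.
B: GR = 22.9 − 22.9/2 = 11.45 dB.
B reduces 4.7 dB more.

B, by 4.7 dB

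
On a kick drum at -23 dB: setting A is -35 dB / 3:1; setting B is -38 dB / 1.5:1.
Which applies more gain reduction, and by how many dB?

A, by 3 dB

A: 12 dB over, compressed to 4 dB over, so 8 dB of GR.
B: 15 dB over, compressed to 10 dB over, so 5 dB of GR.
Difference: 3 dB in favour of A.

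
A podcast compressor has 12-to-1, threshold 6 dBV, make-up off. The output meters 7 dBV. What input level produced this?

18 dBV

Post-compression overshoot = 7 − 6 = 1 dB.
Undo the ratio: input overshoot = 1 × 12 = 12 dB, giving input = 18 dBV.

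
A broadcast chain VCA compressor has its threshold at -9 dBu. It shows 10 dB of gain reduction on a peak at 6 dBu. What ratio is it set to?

Input overshoot = 6 − (-9) = 15 dB.
Output overshoot = 15 − 10 = 5 dB.
Ratio = input overshoot / output overshoot = 15 / 5 = 3.

3:1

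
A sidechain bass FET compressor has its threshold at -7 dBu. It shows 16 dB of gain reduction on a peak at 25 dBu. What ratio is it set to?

2:1

Input overshoot = 25 − (-7) = 32 dB.
Output overshoot = 32 − 16 = 16 dB.
Ratio = input overshoot / output overshoot = 32 / 16 = 2.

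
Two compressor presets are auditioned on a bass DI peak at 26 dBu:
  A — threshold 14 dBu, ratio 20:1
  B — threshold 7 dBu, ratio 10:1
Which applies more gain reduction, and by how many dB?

A: overshoot 12 dB → output overshoot 0.6 dB → GR 11.4 dB.
B: overshoot 19 dB → output overshoot 1.9 dB → GR 17.1 dB.
B applies 5.7 dB more gain reduction.

B, by 5.7 dB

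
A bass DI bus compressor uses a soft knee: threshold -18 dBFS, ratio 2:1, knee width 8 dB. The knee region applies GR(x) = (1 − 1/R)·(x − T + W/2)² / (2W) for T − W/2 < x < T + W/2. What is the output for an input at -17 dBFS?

-17.78125 dBFS

x − T + W/2 = -17 − (-18) + 4 = 5.
GR = (1 − 1/2) × 5² / 16 = 0.5 × 25 / 16 = 0.78125 dB.
Output = -17 − 0.78125 = -17.78125 dBFS.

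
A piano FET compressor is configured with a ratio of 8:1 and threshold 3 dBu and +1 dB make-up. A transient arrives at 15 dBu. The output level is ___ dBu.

15 dBu sits 12 dB over threshold.
The 12 dB excess becomes 1.5 dB after 8:1 reduction.
Output = 3 + 1.5 = 4.5 dBu; make-up adds 1 dB, giving 5.5 dBu.

5.5 dBu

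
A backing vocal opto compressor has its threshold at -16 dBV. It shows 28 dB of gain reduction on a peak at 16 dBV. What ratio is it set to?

Input overshoot = 16 − (-16) = 32 dB.
Output overshoot = 32 − 28 = 4 dB.
Ratio = input overshoot / output overshoot = 32 / 4 = 8.

8:1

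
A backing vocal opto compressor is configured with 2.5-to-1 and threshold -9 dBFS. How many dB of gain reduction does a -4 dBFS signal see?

3 dB

-4 dBFS exceeds the threshold by 5 dB.
A 2.5:1 ratio leaves 2 dB of that excess.
GR = overshoot in − overshoot out = 5 − 2 = 3 dB.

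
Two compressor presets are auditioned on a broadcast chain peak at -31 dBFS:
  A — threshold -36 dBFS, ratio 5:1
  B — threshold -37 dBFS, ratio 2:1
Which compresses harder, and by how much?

A, by 1 dB

A: 5 dB over, compressed to 1 dB over, so 4 dB of GR.
B: 6 dB over, compressed to 3 dB over, so 3 dB of GR.
A applies 1 dB more gain reduction.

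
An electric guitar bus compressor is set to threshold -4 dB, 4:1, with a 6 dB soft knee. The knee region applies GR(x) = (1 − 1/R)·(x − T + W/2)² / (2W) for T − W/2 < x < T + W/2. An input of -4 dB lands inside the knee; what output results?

-4.5625 dB

x − T + W/2 = -4 − (-4) + 3 = 3.
GR = (1 − 1/4) × 3² / 12 = 0.75 × 9 / 12 = 0.5625 dB.
Output = -4 − 0.5625 = -4.5625 dB.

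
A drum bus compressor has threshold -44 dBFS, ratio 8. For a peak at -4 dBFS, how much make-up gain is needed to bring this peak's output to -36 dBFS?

3 dB

Without make-up, output = threshold + overshoot/8 = -44 + 5 = -39 dBFS.
Gap to target: 3 dB.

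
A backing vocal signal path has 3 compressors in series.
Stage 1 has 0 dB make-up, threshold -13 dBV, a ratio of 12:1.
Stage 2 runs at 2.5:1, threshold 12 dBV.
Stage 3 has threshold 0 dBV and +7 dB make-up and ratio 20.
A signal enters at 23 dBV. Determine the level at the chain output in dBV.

Stage 1: 36 dB above -13 dBV, reduced 12:1 to 3 dB above → -10 dBV.
Stage 2: -10 dBV is at or below the 12 dBV threshold — no compression; output -10 dBV.
Stage 3: below threshold (-10 ≤ 0); passes unchanged; make-up brings it to -3 dBV.

-3 dBV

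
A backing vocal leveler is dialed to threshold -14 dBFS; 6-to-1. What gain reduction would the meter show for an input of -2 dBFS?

10 dB

Overshoot = -2 − (-14) = 12 dB.
A 6:1 ratio leaves 2 dB of that excess.
So the signal is attenuated by 12 − 2 = 10 dB.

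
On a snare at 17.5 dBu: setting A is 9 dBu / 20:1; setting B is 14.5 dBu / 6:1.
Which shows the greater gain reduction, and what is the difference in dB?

A, by 5.575 dB

A: GR = 8.5 − 8.5/20 = 8.075 dB.
B: GR = 3 − 3/6 = 2.5 dB.
A applies 5.575 dB more gain reduction.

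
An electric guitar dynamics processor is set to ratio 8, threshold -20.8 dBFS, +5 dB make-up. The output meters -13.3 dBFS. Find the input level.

-0.8 dBFS

Remove make-up: -13.3 − 5 = -18.3 dBFS.
That's 2.5 dB above the -20.8 dBFS threshold.
Undo the ratio: input overshoot = 2.5 × 8 = 20 dB, giving input = -0.8 dBFS.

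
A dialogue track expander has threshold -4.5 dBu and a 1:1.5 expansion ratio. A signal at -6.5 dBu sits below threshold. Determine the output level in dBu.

The input is 2 dB below the -4.5 dBu threshold.
A 1:1.5 expander multiplies undershoot by 1.5: 2 × 1.5 = 3 dB below threshold.
Output = -4.5 − 3 = -7.5 dBu.

-7.5 dBu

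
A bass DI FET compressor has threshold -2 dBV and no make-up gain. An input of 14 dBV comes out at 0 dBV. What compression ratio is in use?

8:1

Input overshoot = 14 − (-2) = 16 dB; output overshoot = 0 − (-2) = 2 dB.
Ratio = 16 / 2 = 8.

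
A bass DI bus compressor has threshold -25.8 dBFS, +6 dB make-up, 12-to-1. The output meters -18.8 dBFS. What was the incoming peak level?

Remove make-up: -18.8 − 6 = -24.8 dBFS.
That's 1 dB above the -25.8 dBFS threshold.
Undo the ratio: input overshoot = 1 × 12 = 12 dB, giving input = -13.8 dBFS.

-13.8 dBFS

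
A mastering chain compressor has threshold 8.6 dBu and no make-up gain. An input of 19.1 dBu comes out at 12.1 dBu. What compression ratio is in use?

3:1

Input overshoot = 19.1 − 8.6 = 10.5 dB; output overshoot = 12.1 − 8.6 = 3.5 dB.
Ratio = 10.5 / 3.5 = 3.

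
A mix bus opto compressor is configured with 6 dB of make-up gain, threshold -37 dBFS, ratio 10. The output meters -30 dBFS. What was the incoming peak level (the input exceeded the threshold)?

Stripping the +6 dB make-up gives -36 dBFS at the gain stage.
The compressed level sits -36 − (-37) = 1 dB over threshold.
Undo the ratio: input overshoot = 1 × 10 = 10 dB, giving input = -27 dBFS.

-27 dBFS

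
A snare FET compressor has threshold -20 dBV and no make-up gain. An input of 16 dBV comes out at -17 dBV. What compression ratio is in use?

12:1

Input overshoot = 16 − (-20) = 36 dB; output overshoot = -17 − (-20) = 3 dB.
Ratio = 36 / 3 = 12.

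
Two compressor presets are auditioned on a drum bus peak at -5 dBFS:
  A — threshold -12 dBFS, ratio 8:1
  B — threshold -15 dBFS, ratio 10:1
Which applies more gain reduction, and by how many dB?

B, by 2.875 dB

A: 7 dB over, compressed to 0.875 dB over, so 6.125 dB of GR.
B: 10 dB over, compressed to 1 dB over, so 9 dB of GR.
B reduces 2.875 dB more.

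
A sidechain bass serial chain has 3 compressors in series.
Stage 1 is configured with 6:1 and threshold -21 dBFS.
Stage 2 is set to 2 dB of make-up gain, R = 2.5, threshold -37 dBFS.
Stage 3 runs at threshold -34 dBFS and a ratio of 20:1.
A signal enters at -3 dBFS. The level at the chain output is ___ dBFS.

-33.67 dBFS

Stage 1: 18 dB above -21 dBFS, reduced 6:1 to 3 dB above → -18 dBFS.
Stage 2: 19 dB above -37 dBFS, reduced 2.5:1 to 7.6 dB above → -29.4 dBFS; +2 dB make-up → -27.4 dBFS.
Stage 3: -27.4 dBFS is 6.6 dB over -34 dBFS; at 20:1 that becomes 0.33 dB over, giving -33.67 dBFS.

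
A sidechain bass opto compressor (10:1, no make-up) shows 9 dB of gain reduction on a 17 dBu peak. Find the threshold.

Let T be the threshold. Output overshoot = (input overshoot)/R, so 8 − T = (17 − T)/10.
10·(8 − T) = 17 − T → 9·T = 80 − 17 = 63.
T = 63/9 = 7 dBu.

7 dBu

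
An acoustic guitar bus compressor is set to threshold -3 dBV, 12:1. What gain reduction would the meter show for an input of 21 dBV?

The signal is 24 dB above threshold.
At 12:1, output sits 24/12 = 2 dB above threshold.
Gain reduction = 24 − 2 = 22 dB.

22 dB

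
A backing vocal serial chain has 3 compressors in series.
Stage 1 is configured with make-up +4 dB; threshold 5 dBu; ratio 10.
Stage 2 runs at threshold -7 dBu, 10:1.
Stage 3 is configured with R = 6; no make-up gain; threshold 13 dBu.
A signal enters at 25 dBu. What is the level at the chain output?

-5.2 dBu

Stage 1: 25 dBu is 20 dB over 5 dBu; at 10:1 that becomes 2 dB over, giving 7 dBu; +4 dB make-up → 11 dBu.
Stage 2: overshoot 18 dB → 18/10 = 1.8 dB → -5.2 dBu.
Stage 3: below threshold (-5.2 ≤ 13); passes unchanged; output -5.2 dBu.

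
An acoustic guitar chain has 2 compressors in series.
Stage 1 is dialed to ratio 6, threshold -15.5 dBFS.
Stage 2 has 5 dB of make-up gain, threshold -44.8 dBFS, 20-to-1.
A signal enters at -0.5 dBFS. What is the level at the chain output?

Stage 1: 15 dB above -15.5 dBFS, reduced 6:1 to 2.5 dB above → -13 dBFS.
Stage 2: overshoot 31.8 dB → 31.8/20 = 1.59 dB → -43.21 dBFS; +5 dB make-up → -38.21 dBFS.

-38.21 dBFS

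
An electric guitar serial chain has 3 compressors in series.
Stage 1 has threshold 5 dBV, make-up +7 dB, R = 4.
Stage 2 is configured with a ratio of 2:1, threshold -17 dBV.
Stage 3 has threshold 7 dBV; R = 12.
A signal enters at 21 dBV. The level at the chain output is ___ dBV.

-0.5 dBV

Stage 1: 21 dBV is 16 dB over 5 dBV; at 4:1 that becomes 4 dB over, giving 9 dBV; +7 dB make-up → 16 dBV.
Stage 2: 16 dBV is 33 dB over -17 dBV; at 2:1 that becomes 16.5 dB over, giving -0.5 dBV.
Stage 3: -0.5 dBV ≤ 7 dBV, so stage 3 doesn't engage; output -0.5 dBV.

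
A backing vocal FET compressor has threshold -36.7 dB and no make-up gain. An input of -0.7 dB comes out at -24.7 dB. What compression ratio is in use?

Input overshoot = -0.7 − (-36.7) = 36 dB; output overshoot = -24.7 − (-36.7) = 12 dB.
Ratio = 36 / 12 = 3.

3:1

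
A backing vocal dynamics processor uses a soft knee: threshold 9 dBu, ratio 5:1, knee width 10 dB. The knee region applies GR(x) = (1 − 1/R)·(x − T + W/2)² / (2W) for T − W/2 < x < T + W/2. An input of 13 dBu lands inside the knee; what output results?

9.76 dBu

x − T + W/2 = 13 − 9 + 5 = 9.
GR = (1 − 1/5) × 9² / 20 = 0.8 × 81 / 20 = 3.24 dB.
Output = 13 − 3.24 = 9.76 dBu.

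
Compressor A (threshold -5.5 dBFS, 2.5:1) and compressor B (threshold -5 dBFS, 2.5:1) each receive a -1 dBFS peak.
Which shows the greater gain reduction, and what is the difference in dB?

A: 4.5 dB over, compressed to 1.8 dB over, so 2.7 dB of GR.
B: 4 dB over, compressed to 1.6 dB over, so 2.4 dB of GR.
Difference: 0.3 dB in favour of A.

A, by 0.3 dB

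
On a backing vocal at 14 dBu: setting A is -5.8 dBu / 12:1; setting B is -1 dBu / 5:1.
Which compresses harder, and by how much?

A: 19.8 dB over, compressed to 1.65 dB over, so 18.15 dB of GR.
B: 15 dB over, compressed to 3 dB over, so 12 dB of GR.
A applies 6.15 dB more gain reduction.

A, by 6.15 dB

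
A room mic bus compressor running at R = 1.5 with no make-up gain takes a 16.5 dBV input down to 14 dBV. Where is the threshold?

9 dBV

Let T be the threshold. Output overshoot = (input overshoot)/R, so 14 − T = (16.5 − T)/1.5.
1.5·(14 − T) = 16.5 − T → 0.5·T = 21 − 16.5 = 4.5.
T = 4.5/0.5 = 9 dBV.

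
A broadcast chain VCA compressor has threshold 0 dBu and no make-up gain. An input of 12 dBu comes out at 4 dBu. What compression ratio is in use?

Input overshoot = 12 − 0 = 12 dB; output overshoot = 4 − 0 = 4 dB.
Ratio = 12 / 4 = 3.

3:1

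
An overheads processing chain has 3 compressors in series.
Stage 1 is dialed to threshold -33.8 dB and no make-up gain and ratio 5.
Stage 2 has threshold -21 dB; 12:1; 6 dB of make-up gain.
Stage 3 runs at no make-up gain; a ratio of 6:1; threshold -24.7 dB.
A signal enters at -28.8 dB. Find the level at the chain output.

Stage 1: 5 dB above -33.8 dB, reduced 5:1 to 1 dB above → -32.8 dB.
Stage 2: -32.8 dB ≤ -21 dB, so stage 2 doesn't engage; make-up brings it to -26.8 dB.
Stage 3: below threshold (-26.8 ≤ -24.7); passes unchanged; output -26.8 dB.

-26.8 dB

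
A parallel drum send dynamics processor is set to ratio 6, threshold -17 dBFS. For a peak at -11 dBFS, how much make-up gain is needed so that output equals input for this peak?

5 dB

The peak compresses to -17 + 6/6 = -16 dBFS.
To reach -11 dBFS requires -11 − (-16) = 5 dB of make-up.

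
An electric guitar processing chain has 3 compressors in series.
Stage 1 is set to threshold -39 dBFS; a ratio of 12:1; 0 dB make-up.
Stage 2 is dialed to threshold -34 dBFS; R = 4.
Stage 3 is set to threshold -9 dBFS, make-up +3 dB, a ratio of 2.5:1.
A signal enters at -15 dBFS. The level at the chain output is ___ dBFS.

Stage 1: 24 dB above -39 dBFS, reduced 12:1 to 2 dB above → -37 dBFS.
Stage 2: -37 dBFS ≤ -34 dBFS, so stage 2 doesn't engage; output -37 dBFS.
Stage 3: below threshold (-37 ≤ -9); passes unchanged; make-up brings it to -34 dBFS.

-34 dBFS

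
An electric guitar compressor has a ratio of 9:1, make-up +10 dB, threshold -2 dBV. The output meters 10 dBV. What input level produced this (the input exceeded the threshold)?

16 dBV

Stripping the +10 dB make-up gives 0 dBV at the gain stage.
The compressed level sits 0 − (-2) = 2 dB over threshold.
Undo the ratio: input overshoot = 2 × 9 = 18 dB, giving input = 16 dBV.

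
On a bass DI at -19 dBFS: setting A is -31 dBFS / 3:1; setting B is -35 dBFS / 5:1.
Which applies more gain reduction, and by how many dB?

A: 12 dB over, compressed to 4 dB over, so 8 dB of GR.
B: 16 dB over, compressed to 3.2 dB over, so 12.8 dB of GR.
B applies 4.8 dB more gain reduction.

B, by 4.8 dB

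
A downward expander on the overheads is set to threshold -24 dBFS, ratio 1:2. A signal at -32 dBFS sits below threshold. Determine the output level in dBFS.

-40 dBFS

Undershoot = (-24) − (-32) = 8 dB.
At 1:2, that expands to 16 dB under threshold.
Output = -24 − 16 = -40 dBFS.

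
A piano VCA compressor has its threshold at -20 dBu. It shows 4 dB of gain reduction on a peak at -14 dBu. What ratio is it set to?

3:1

Input overshoot = -14 − (-20) = 6 dB.
Output overshoot = 6 − 4 = 2 dB.
Ratio = input overshoot / output overshoot = 6 / 2 = 3.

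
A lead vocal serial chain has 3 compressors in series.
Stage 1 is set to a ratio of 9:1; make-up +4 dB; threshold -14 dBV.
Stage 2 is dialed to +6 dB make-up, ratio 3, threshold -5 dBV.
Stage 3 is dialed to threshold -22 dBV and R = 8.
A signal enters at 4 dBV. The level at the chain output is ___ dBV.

Stage 1: 18 dB above -14 dBV, reduced 9:1 to 2 dB above → -12 dBV; +4 dB make-up → -8 dBV.
Stage 2: -8 dBV ≤ -5 dBV, so stage 2 doesn't engage; make-up brings it to -2 dBV.
Stage 3: overshoot 20 dB → 20/8 = 2.5 dB → -19.5 dBV.

-19.5 dBV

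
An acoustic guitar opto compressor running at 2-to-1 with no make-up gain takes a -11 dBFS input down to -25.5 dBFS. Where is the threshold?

Input is 29 dB above T (since output overshoot × R = input overshoot: (-25.5 − T)·2 = -11 − T gives T = -40 dBFS).
Check: -40 + (-11 − (-40))/2 = -40 + 14.5 = -25.5 dBFS. ✓

-40 dBFS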